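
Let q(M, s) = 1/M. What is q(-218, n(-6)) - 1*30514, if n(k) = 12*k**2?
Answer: -6652053/218 ≈ -30514.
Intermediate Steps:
q(-218, n(-6)) - 1*30514 = 1/(-218) - 1*30514 = -1/218 - 30514 = -6652053/218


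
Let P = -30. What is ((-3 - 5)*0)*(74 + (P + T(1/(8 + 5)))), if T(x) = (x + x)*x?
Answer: 0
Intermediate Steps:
T(x) = 2*x² (T(x) = (2*x)*x = 2*x²)
((-3 - 5)*0)*(74 + (P + T(1/(8 + 5)))) = ((-3 - 5)*0)*(74 + (-30 + 2*(1/(8 + 5))²)) = (-8*0)*(74 + (-30 + 2*(1/13)²)) = 0*(74 + (-30 + 2*(1/13)²)) = 0*(74 + (-30 + 2*(1/169))) = 0*(74 + (-30 + 2/169)) = 0*(74 - 5068/169) = 0*(7438/169) = 0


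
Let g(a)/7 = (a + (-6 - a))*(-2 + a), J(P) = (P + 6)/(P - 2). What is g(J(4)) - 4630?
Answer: -4756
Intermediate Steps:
J(P) = (6 + P)/(-2 + P)
g(a) = 84 - 42*a (g(a) = 7*((a + (-6 - a))*(-2 + a)) = 7*(-6*(-2 + a)) = 7*(12 - 6*a) = 84 - 42*a)
g(J(4)) - 4630 = (84 - 42*(6 + 4)/(-2 + 4)) - 4630 = (84 - 42*10/2) - 4630 = (84 - 21*10) - 4630 = (84 - 42*5) - 4630 = (84 - 210) - 4630 = -126 - 4630 = -4756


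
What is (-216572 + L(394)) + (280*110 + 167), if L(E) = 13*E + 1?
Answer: -180482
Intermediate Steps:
L(E) = 1 + 13*E
(-216572 + L(394)) + (280*110 + 167) = (-216572 + (1 + 13*394)) + (280*110 + 167) = (-216572 + (1 + 5122)) + (30800 + 167) = (-216572 + 5123) + 30967 = -211449 + 30967 = -180482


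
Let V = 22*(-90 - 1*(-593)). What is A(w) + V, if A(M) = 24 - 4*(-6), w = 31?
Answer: 11114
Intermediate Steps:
V = 11066 (V = 22*(-90 + 593) = 22*503 = 11066)
A(M) = 48 (A(M) = 24 + 24 = 48)
A(w) + V = 48 + 11066 = 11114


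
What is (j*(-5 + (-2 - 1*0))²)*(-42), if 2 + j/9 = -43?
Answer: 833490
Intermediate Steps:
j = -405 (j = -18 + 9*(-43) = -18 - 387 = -405)
(j*(-5 + (-2 - 1*0))²)*(-42) = -405*(-5 + (-2 - 1*0))²*(-42) = -405*(-5 + (-2 + 0))²*(-42) = -405*(-5 - 2)²*(-42) = -405*(-7)²*(-42) = -405*49*(-42) = -19845*(-42) = 833490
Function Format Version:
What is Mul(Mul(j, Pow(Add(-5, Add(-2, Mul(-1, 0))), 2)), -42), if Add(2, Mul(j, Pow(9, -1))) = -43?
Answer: 833490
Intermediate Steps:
j = -405 (j = Add(-18, Mul(9, -43)) = Add(-18, -387) = -405)
Mul(Mul(j, Pow(Add(-5, Add(-2, Mul(-1, 0))), 2)), -42) = Mul(Mul(-405, Pow(Add(-5, Add(-2, Mul(-1, 0))), 2)), -42) = Mul(Mul(-405, Pow(Add(-5, Add(-2, 0)), 2)), -42) = Mul(Mul(-405, Pow(Add(-5, -2), 2)), -42) = Mul(Mul(-405, Pow(-7, 2)), -42) = Mul(Mul(-405, 49), -42) = Mul(-19845, -42) = 833490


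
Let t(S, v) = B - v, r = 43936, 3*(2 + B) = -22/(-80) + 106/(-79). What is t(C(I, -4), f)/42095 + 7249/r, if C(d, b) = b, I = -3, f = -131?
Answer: 368296549283/2191640815200 ≈ 0.16805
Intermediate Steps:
B = -22331/9480 (B = -2 + (-22/(-80) + 106/(-79))/3 = -2 + (-22*(-1/80) + 106*(-1/79))/3 = -2 + (11/40 - 106/79)/3 = -2 + (1/3)*(-3371/3160) = -2 - 3371/9480 = -22331/9480 ≈ -2.3556)
t(S, v) = -22331/9480 - v
t(C(I, -4), f)/42095 + 7249/r = (-22331/9480 - 1*(-131))/42095 + 7249/43936 = (-22331/9480 + 131)*(1/42095) + 7249*(1/43936) = (1219549/9480)*(1/42095) + 7249/43936 = 1219549/399060600 + 7249/43936 = 368296549283/2191640815200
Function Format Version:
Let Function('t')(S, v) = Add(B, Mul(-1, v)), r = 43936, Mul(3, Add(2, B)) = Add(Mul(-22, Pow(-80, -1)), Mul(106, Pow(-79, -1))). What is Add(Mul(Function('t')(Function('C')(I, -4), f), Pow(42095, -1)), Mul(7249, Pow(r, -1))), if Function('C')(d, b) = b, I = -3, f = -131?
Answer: Rational(368296549283, 2191640815200) ≈ 0.16805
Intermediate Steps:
B = Rational(-22331, 9480) (B = Add(-2, Mul(Rational(1, 3), Add(Mul(-22, Pow(-80, -1)), Mul(106, Pow(-79, -1))))) = Add(-2, Mul(Rational(1, 3), Add(Mul(-22, Rational(-1, 80)), Mul(106, Rational(-1, 79))))) = Add(-2, Mul(Rational(1, 3), Add(Rational(11, 40), Rational(-106, 79)))) = Add(-2, Mul(Rational(1, 3), Rational(-3371, 3160))) = Add(-2, Rational(-3371, 9480)) = Rational(-22331, 9480) ≈ -2.3556)
Function('t')(S, v) = Add(Rational(-22331, 9480), Mul(-1, v))
Add(Mul(Function('t')(Function('C')(I, -4), f), Pow(42095, -1)), Mul(7249, Pow(r, -1))) = Add(Mul(Add(Rational(-22331, 9480), Mul(-1, -131)), Pow(42095, -1)), Mul(7249, Pow(43936, -1))) = Add(Mul(Add(Rational(-22331, 9480), 131), Rational(1, 42095)), Mul(7249, Rational(1, 43936))) = Add(Mul(Rational(1219549, 9480), Rational(1, 42095)), Rational(7249, 43936)) = Add(Rational(1219549, 399060600), Rational(7249, 43936)) = Rational(368296549283, 2191640815200)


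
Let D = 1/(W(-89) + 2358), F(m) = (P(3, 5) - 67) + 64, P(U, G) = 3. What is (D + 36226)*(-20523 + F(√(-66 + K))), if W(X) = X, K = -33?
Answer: -1686924823785/2269 ≈ -7.4347e+8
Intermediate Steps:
F(m) = 0 (F(m) = (3 - 67) + 64 = -64 + 64 = 0)
D = 1/2269 (D = 1/(-89 + 2358) = 1/2269 ≈ 0.00044072)
(D + 36226)*(-20523 + F(√(-66 + K))) = (1/2269 + 36226)*(-20523 + 0) = (82196795/2269)*(-20523) = -1686924823785/2269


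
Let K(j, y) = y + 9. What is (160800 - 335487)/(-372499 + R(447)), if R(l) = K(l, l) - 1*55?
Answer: 174687/372098 ≈ 0.46947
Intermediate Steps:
K(j, y) = 9 + y
R(l) = -46 + l (R(l) = (9 + l) - 1*55 = (9 + l) - 55 = -46 + l)
(160800 - 335487)/(-372499 + R(447)) = (160800 - 335487)/(-372499 + (-46 + 447)) = -174687/(-372499 + 401) = -174687/(-372098) = -174687*(-1/372098) = 174687/372098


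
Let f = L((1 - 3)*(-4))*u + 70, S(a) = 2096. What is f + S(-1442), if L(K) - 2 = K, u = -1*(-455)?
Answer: 6716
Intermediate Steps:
u = 455
L(K) = 2 + K
f = 4620 (f = (2 + (1 - 3)*(-4))*455 + 70 = (2 - 2*(-4))*455 + 70 = (2 + 8)*455 + 70 = 10*455 + 70 = 4550 + 70 = 4620)
f + S(-1442) = 4620 + 2096 = 6716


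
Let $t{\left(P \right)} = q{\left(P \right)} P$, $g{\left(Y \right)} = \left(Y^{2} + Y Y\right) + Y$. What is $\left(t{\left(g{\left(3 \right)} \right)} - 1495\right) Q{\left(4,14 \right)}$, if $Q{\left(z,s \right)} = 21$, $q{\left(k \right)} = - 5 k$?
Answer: $-77700$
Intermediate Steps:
$g{\left(Y \right)} = Y + 2 Y^{2}$ ($g{\left(Y \right)} = \left(Y^{2} + Y^{2}\right) + Y = 2 Y^{2} + Y = Y + 2 Y^{2}$)
$t{\left(P \right)} = - 5 P^{2}$ ($t{\left(P \right)} = - 5 P P = - 5 P^{2}$)
$\left(t{\left(g{\left(3 \right)} \right)} - 1495\right) Q{\left(4,14 \right)} = \left(- 5 \left(3 \left(1 + 2 \cdot 3\right)\right)^{2} - 1495\right) 21 = \left(- 5 \left(3 \left(1 + 6\right)\right)^{2} - 1495\right) 21 = \left(- 5 \left(3 \cdot 7\right)^{2} - 1495\right) 21 = \left(- 5 \cdot 21^{2} - 1495\right) 21 = \left(\left(-5\right) 441 - 1495\right) 21 = \left(-2205 - 1495\right) 21 = \left(-3700\right) 21 = -77700$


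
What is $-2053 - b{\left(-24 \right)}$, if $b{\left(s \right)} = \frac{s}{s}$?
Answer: $-2054$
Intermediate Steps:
$b{\left(s \right)} = 1$
$-2053 - b{\left(-24 \right)} = -2053 - 1 = -2054$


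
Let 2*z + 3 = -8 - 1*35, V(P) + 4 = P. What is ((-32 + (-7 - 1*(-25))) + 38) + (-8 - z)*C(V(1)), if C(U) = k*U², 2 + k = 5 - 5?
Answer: -246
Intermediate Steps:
V(P) = -4 + P
z = -23 (z = -3/2 + (-8 - 1*35)/2 = -3/2 + (-8 - 35)/2 = -3/2 + (½)*(-43) = -3/2 - 43/2 = -23)
k = -2 (k = -2 + (5 - 5) = -2 + 0 = -2)
C(U) = -2*U²
((-32 + (-7 - 1*(-25))) + 38) + (-8 - z)*C(V(1)) = ((-32 + (-7 - 1*(-25))) + 38) + (-8 - 1*(-23))*(-2*(-4 + 1)²) = ((-32 + (-7 + 25)) + 38) + (-8 + 23)*(-2*(-3)²) = ((-32 + 18) + 38) + 15*(-2*9) = (-14 + 38) + 15*(-18) = 24 - 270 = -246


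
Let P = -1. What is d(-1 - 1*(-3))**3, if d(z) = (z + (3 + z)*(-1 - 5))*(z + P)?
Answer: -21952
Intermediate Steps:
d(z) = (-1 + z)*(-18 - 5*z) (d(z) = (z + (3 + z)*(-1 - 5))*(z - 1) = (z + (3 + z)*(-6))*(-1 + z) = (z + (-18 - 6*z))*(-1 + z) = (-18 - 5*z)*(-1 + z) = (-1 + z)*(-18 - 5*z))
d(-1 - 1*(-3))**3 = (18 - 13*(-1 - 1*(-3)) - 5*(-1 - 1*(-3))**2)**3 = (18 - 13*(-1 + 3) - 5*(-1 + 3)**2)**3 = (18 - 13*2 - 5*2**2)**3 = (18 - 26 - 5*4)**3 = (18 - 26 - 20)**3 = (-28)**3 = -21952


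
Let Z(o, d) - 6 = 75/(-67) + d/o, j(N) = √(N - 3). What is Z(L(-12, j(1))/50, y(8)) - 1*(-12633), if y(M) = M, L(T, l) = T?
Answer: 2533514/201 ≈ 12605.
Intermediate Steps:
j(N) = √(-3 + N)
Z(o, d) = 327/67 + d/o (Z(o, d) = 6 + (75/(-67) + d/o) = 6 + (75*(-1/67) + d/o) = 6 + (-75/67 + d/o) = 327/67 + d/o)
Z(L(-12, j(1))/50, y(8)) - 1*(-12633) = (327/67 + 8/((-12/50))) - 1*(-12633) = (327/67 + 8/((-12*1/50))) + 12633 = (327/67 + 8/(-6/25)) + 12633 = (327/67 + 8*(-25/6)) + 12633 = (327/67 - 100/3) + 12633 = -5719/201 + 12633 = 2533514/201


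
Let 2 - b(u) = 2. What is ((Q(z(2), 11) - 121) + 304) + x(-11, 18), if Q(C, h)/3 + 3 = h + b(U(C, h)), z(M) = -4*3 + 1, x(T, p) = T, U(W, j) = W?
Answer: 196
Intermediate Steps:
b(u) = 0 (b(u) = 2 - 1*2 = 2 - 2 = 0)
z(M) = -11 (z(M) = -12 + 1 = -11)
Q(C, h) = -9 + 3*h (Q(C, h) = -9 + 3*(h + 0) = -9 + 3*h)
((Q(z(2), 11) - 121) + 304) + x(-11, 18) = (((-9 + 3*11) - 121) + 304) - 11 = (((-9 + 33) - 121) + 304) - 11 = ((24 - 121) + 304) - 11 = (-97 + 304) - 11 = 207 - 11 = 196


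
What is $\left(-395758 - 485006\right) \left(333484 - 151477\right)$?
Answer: $-160305213348$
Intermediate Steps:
$\left(-395758 - 485006\right) \left(333484 - 151477\right) = \left(-880764\right) 182007 = -160305213348$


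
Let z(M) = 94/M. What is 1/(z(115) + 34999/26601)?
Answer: 3059115/6525379 ≈ 0.46880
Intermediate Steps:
1/(z(115) + 34999/26601) = 1/(94/115 + 34999/26601) = 1/(6525379/3059115) = 3059115/6525379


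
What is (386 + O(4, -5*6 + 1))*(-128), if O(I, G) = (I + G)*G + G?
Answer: -138496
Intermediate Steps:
O(I, G) = G + G*(G + I) (O(I, G) = (G + I)*G + G = G*(G + I) + G = G + G*(G + I))
(386 + O(4, -5*6 + 1))*(-128) = (386 + (-5*6 + 1)*(1 + (-5*6 + 1) + 4))*(-128) = (386 + (-30 + 1)*(1 + (-30 + 1) + 4))*(-128) = (386 - 29*(1 - 29 + 4))*(-128) = (386 - 29*(-24))*(-128) = (386 + 696)*(-128) = 1082*(-128) = -138496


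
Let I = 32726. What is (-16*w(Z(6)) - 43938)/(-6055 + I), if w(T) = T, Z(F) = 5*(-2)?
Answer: -43778/26671 ≈ -1.6414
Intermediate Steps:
Z(F) = -10
(-16*w(Z(6)) - 43938)/(-6055 + I) = (-16*(-10) - 43938)/(-6055 + 32726) = (160 - 43938)/26671 = -43778*1/26671 = -43778/26671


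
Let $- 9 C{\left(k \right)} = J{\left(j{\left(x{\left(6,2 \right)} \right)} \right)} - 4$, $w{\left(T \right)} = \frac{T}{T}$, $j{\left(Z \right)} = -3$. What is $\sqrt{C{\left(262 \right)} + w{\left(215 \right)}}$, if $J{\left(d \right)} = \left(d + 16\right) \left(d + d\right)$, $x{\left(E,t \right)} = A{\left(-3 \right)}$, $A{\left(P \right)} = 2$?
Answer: $\frac{\sqrt{91}}{3} \approx 3.1798$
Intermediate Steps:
$x{\left(E,t \right)} = 2$
$w{\left(T \right)} = 1$
$J{\left(d \right)} = 2 d \left(16 + d\right)$ ($J{\left(d \right)} = \left(16 + d\right) 2 d = 2 d \left(16 + d\right)$)
$C{\left(k \right)} = \frac{82}{9}$ ($C{\left(k \right)} = - \frac{2 \left(-3\right) \left(16 - 3\right) - 4}{9} = - \frac{2 \left(-3\right) 13 - 4}{9} = - \frac{-78 - 4}{9} = \left(- \frac{1}{9}\right) \left(-82\right) = \frac{82}{9}$)
$\sqrt{C{\left(262 \right)} + w{\left(215 \right)}} = \sqrt{\frac{82}{9} + 1} = \sqrt{\frac{91}{9}} = \frac{\sqrt{91}}{3}$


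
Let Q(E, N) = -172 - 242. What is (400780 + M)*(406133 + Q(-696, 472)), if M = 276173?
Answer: 274652694207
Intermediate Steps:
Q(E, N) = -414
(400780 + M)*(406133 + Q(-696, 472)) = (400780 + 276173)*(406133 - 414) = 676953*405719 = 274652694207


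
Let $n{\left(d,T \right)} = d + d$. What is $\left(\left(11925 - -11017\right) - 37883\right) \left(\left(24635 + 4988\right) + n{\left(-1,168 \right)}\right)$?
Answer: $-442567361$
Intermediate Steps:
$n{\left(d,T \right)} = 2 d$
$\left(\left(11925 - -11017\right) - 37883\right) \left(\left(24635 + 4988\right) + n{\left(-1,168 \right)}\right) = \left(\left(11925 - -11017\right) - 37883\right) \left(\left(24635 + 4988\right) + 2 \left(-1\right)\right) = \left(\left(11925 + 11017\right) - 37883\right) \left(29623 - 2\right) = \left(22942 - 37883\right) 29621 = \left(-14941\right) 29621 = -442567361$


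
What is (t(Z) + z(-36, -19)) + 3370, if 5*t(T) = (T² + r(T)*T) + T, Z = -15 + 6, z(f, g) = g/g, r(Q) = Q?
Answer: 17008/5 ≈ 3401.6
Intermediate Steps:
z(f, g) = 1
Z = -9
t(T) = T/5 + 2*T²/5 (t(T) = ((T² + T*T) + T)/5 = ((T² + T²) + T)/5 = (2*T² + T)/5 = (T + 2*T²)/5 = T/5 + 2*T²/5)
(t(Z) + z(-36, -19)) + 3370 = ((⅕)*(-9)*(1 + 2*(-9)) + 1) + 3370 = ((⅕)*(-9)*(1 - 18) + 1) + 3370 = ((⅕)*(-9)*(-17) + 1) + 3370 = (153/5 + 1) + 3370 = 158/5 + 3370 = 17008/5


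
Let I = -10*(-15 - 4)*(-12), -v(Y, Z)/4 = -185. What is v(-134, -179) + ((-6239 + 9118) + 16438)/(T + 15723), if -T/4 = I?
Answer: 6134379/8281 ≈ 740.78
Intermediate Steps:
v(Y, Z) = 740 (v(Y, Z) = -4*(-185) = 740)
I = -2280 (I = -(-190)*(-12) = -10*228 = -2280)
T = 9120 (T = -4*(-2280) = 9120)
v(-134, -179) + ((-6239 + 9118) + 16438)/(T + 15723) = 740 + ((-6239 + 9118) + 16438)/(9120 + 15723) = 740 + (2879 + 16438)/24843 = 740 + 19317*(1/24843) = 740 + 6439/8281 = 6134379/8281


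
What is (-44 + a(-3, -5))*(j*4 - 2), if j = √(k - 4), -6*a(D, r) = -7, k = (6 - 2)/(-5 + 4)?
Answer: 257/3 - 1028*I*√2/3 ≈ 85.667 - 484.6*I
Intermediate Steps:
k = -4 (k = 4/(-1) = 4*(-1) = -4)
a(D, r) = 7/6 (a(D, r) = -⅙*(-7) = 7/6)
j = 2*I*√2 (j = √(-4 - 4) = √(-8) = 2*I*√2 ≈ 2.8284*I)
(-44 + a(-3, -5))*(j*4 - 2) = (-44 + 7/6)*((2*I*√2)*4 - 2) = -257*(8*I*√2 - 2)/6 = -257*(-2 + 8*I*√2)/6 = 257/3 - 1028*I*√2/3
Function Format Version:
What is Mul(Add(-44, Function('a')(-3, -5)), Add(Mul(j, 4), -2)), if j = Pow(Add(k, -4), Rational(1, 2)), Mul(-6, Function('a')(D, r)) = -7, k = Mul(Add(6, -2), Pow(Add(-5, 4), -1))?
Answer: Add(Rational(257, 3), Mul(Rational(-1028, 3), I, Pow(2, Rational(1, 2)))) ≈ Add(85.667, Mul(-484.60, I))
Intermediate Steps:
k = -4 (k = Mul(4, Pow(-1, -1)) = Mul(4, -1) = -4)
Function('a')(D, r) = Rational(7, 6) (Function('a')(D, r) = Mul(Rational(-1, 6), -7) = Rational(7, 6))
j = Mul(2, I, Pow(2, Rational(1, 2))) (j = Pow(Add(-4, -4), Rational(1, 2)) = Pow(-8, Rational(1, 2)) = Mul(2, I, Pow(2, Rational(1, 2))) ≈ Mul(2.8284, I))
Mul(Add(-44, Function('a')(-3, -5)), Add(Mul(j, 4), -2)) = Mul(Add(-44, Rational(7, 6)), Add(Mul(Mul(2, I, Pow(2, Rational(1, 2))), 4), -2)) = Mul(Rational(-257, 6), Add(Mul(8, I, Pow(2, Rational(1, 2))), -2)) = Mul(Rational(-257, 6), Add(-2, Mul(8, I, Pow(2, Rational(1, 2))))) = Add(Rational(257, 3), Mul(Rational(-1028, 3), I, Pow(2, Rational(1, 2))))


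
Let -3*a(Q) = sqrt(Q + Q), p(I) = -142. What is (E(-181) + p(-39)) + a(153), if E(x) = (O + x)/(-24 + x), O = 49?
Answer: -28978/205 - sqrt(34) ≈ -147.19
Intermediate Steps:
a(Q) = -sqrt(2)*sqrt(Q)/3 (a(Q) = -sqrt(Q + Q)/3 = -sqrt(2)*sqrt(Q)/3)
E(x) = (49 + x)/(-24 + x)
(E(-181) + p(-39)) + a(153) = ((49 - 181)/(-24 - 181) - 142) - sqrt(2)*sqrt(153)/3 = (-132/(-205) - 142) - sqrt(2)*3*sqrt(17)/3 = (-1/205*(-132) - 142) - sqrt(34) = (132/205 - 142) - sqrt(34) = -28978/205 - sqrt(34)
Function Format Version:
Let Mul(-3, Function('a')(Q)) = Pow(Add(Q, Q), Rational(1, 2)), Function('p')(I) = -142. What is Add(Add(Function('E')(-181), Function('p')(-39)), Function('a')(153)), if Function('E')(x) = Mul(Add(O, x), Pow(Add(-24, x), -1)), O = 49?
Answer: Add(Rational(-28978, 205), Mul(-1, Pow(34, Rational(1, 2)))) ≈ -147.19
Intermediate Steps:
Function('a')(Q) = Mul(Rational(-1, 3), Pow(2, Rational(1, 2)), Pow(Q, Rational(1, 2))) (Function('a')(Q) = Mul(Rational(-1, 3), Pow(Add(Q, Q), Rational(1, 2))) = Mul(Rational(-1, 3), Pow(Mul(2, Q), Rational(1, 2))) = Mul(Rational(-1, 3), Mul(Pow(2, Rational(1, 2)), Pow(Q, Rational(1, 2)))) = Mul(Rational(-1, 3), Pow(2, Rational(1, 2)), Pow(Q, Rational(1, 2))))
Function('E')(x) = Mul(Pow(Add(-24, x), -1), Add(49, x)) (Function('E')(x) = Mul(Add(49, x), Pow(Add(-24, x), -1)) = Mul(Pow(Add(-24, x), -1), Add(49, x)))
Add(Add(Function('E')(-181), Function('p')(-39)), Function('a')(153)) = Add(Add(Mul(Pow(Add(-24, -181), -1), Add(49, -181)), -142), Mul(Rational(-1, 3), Pow(2, Rational(1, 2)), Pow(153, Rational(1, 2)))) = Add(Add(Mul(Pow(-205, -1), -132), -142), Mul(Rational(-1, 3), Pow(2, Rational(1, 2)), Mul(3, Pow(17, Rational(1, 2))))) = Add(Add(Mul(Rational(-1, 205), -132), -142), Mul(-1, Pow(34, Rational(1, 2)))) = Add(Add(Rational(132, 205), -142), Mul(-1, Pow(34, Rational(1, 2)))) = Add(Rational(-28978, 205), Mul(-1, Pow(34, Rational(1, 2))))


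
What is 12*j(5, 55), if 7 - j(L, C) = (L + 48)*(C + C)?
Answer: -69876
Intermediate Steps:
j(L, C) = 7 - 2*C*(48 + L) (j(L, C) = 7 - (L + 48)*(C + C) = 7 - (48 + L)*2*C = 7 - 2*C*(48 + L))
12*j(5, 55) = 12*(7 - 96*55 - 2*55*5) = 12*(7 - 5280 - 550) = 12*(-5823) = -69876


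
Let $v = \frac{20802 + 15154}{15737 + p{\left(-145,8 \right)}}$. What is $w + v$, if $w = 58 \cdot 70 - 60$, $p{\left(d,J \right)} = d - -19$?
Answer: $\frac{62479956}{15611} \approx 4002.3$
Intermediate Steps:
$p{\left(d,J \right)} = 19 + d$ ($p{\left(d,J \right)} = d + 19 = 19 + d$)
$v = \frac{35956}{15611}$ ($v = \frac{20802 + 15154}{15737 + \left(19 - 145\right)} = \frac{35956}{15737 - 126} = \frac{35956}{15611} \approx 2.3032$)
$w = 4000$ ($w = 4060 - 60 = 4000$)
$w + v = 4000 + \frac{35956}{15611} = \frac{62479956}{15611}$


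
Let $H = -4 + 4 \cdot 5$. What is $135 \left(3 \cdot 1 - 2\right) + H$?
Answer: $151$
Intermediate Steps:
$H = 16$ ($H = -4 + 20 = 16$)
$135 \left(3 \cdot 1 - 2\right) + H = 135 \left(3 \cdot 1 - 2\right) + 16 = 135 \left(3 - 2\right) + 16 = 135 \cdot 1 + 16 = 135 + 16 = 151$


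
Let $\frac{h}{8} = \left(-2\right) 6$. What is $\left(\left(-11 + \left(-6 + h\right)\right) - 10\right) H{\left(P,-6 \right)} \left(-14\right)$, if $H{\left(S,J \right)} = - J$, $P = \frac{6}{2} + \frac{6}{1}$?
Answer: $10332$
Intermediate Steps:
$h = -96$ ($h = 8 \left(\left(-2\right) 6\right) = 8 \left(-12\right) = -96$)
$P = 9$ ($P = 6 \cdot \frac{1}{2} + 6 \cdot 1 = 3 + 6 = 9$)
$\left(\left(-11 + \left(-6 + h\right)\right) - 10\right) H{\left(P,-6 \right)} \left(-14\right) = \left(\left(-11 - 102\right) - 10\right) \left(\left(-1\right) \left(-6\right)\right) \left(-14\right) = \left(\left(-11 - 102\right) - 10\right) 6 \left(-14\right) = \left(-113 - 10\right) 6 \left(-14\right) = \left(-123\right) 6 \left(-14\right) = \left(-738\right) \left(-14\right) = 10332$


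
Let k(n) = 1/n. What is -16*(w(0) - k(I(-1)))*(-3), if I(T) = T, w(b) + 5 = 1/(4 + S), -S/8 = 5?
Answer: -580/3 ≈ -193.33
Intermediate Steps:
S = -40 (S = -8*5 = -40)
w(b) = -181/36 (w(b) = -5 + 1/(4 - 40) = -5 + 1/(-36) = -5 - 1/36 = -181/36)
-16*(w(0) - k(I(-1)))*(-3) = -16*(-181/36 - 1/(-1))*(-3) = -16*(-181/36 - 1*(-1))*(-3) = -16*(-181/36 + 1)*(-3) = -16*(-145/36)*(-3) = (580/9)*(-3) = -580/3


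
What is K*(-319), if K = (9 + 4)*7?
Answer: -29029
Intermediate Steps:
K = 91 (K = 13*7 = 91)
K*(-319) = 91*(-319) = -29029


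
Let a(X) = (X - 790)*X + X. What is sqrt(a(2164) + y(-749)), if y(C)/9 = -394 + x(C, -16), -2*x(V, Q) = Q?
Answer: sqrt(2972026) ≈ 1724.0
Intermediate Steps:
x(V, Q) = -Q/2
a(X) = X + X*(-790 + X) (a(X) = (-790 + X)*X + X = X*(-790 + X) + X = X + X*(-790 + X))
y(C) = -3474 (y(C) = 9*(-394 - 1/2*(-16)) = 9*(-394 + 8) = 9*(-386) = -3474)
sqrt(a(2164) + y(-749)) = sqrt(2164*(-789 + 2164) - 3474) = sqrt(2164*1375 - 3474) = sqrt(2975500 - 3474) = sqrt(2972026)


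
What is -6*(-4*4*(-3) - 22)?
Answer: -156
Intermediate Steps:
-6*(-4*4*(-3) - 22) = -6*(-16*(-3) - 22) = -6*(48 - 22) = -6*26 = -156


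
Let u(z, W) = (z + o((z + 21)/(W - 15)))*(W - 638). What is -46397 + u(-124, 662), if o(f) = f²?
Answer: -20667727541/418609 ≈ -49372.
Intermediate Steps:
u(z, W) = (-638 + W)*(z + (21 + z)²/(-15 + W)²) (u(z, W) = (z + ((z + 21)/(W - 15))²)*(W - 638) = (z + ((21 + z)/(-15 + W))²)*(-638 + W) = (z + (21 + z)²/(-15 + W)²)*(-638 + W) = (-638 + W)*(z + (21 + z)²/(-15 + W)²))
-46397 + u(-124, 662) = -46397 + (-638*(21 - 124)² + 662*(21 - 124)² - 124*(-15 + 662)²*(-638 + 662))/(-15 + 662)² = -46397 + (-638*(-103)² + 662*(-103)² - 124*647²*24)/647² = -46397 + (-638*10609 + 662*10609 - 124*418609*24)/418609 = -46397 + (-6768542 + 7023158 - 1245780384)/418609 = -46397 + (1/418609)*(-1245525768) = -46397 - 1245525768/418609 = -20667727541/418609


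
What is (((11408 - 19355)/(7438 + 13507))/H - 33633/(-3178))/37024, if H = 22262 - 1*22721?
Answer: 35929408609/125686250639040 ≈ 0.00028587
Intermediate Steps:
H = -459 (H = 22262 - 22721 = -459)
(((11408 - 19355)/(7438 + 13507))/H - 33633/(-3178))/37024 = (((11408 - 19355)/(7438 + 13507))/(-459) - 33633/(-3178))/37024 = (-7947/20945*(-1/459) - 33633*(-1/3178))*(1/37024) = (-7947*1/20945*(-1/459) + 33633/3178)*(1/37024) = (-7947/20945*(-1/459) + 33633/3178)*(1/37024) = (883/1068195 + 33633/3178)*(1/37024) = (35929408609/3394723710)*(1/37024) = 35929408609/125686250639040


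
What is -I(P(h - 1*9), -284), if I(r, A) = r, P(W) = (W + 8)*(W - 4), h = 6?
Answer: 35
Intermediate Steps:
P(W) = (-4 + W)*(8 + W) (P(W) = (8 + W)*(-4 + W) = (-4 + W)*(8 + W))
-I(P(h - 1*9), -284) = -(-32 + (6 - 1*9)**2 + 4*(6 - 1*9)) = -(-32 + (6 - 9)**2 + 4*(6 - 9)) = -(-32 + (-3)**2 + 4*(-3)) = -(-32 + 9 - 12) = -1*(-35) = 35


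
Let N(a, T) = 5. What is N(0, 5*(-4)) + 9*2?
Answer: 23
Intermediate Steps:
N(0, 5*(-4)) + 9*2 = 5 + 9*2 = 5 + 18 = 23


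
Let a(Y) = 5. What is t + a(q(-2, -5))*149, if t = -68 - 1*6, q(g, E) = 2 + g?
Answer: 671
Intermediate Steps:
t = -74 (t = -68 - 6 = -74)
t + a(q(-2, -5))*149 = -74 + 5*149 = -74 + 745 = 671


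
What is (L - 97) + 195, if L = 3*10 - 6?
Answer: 122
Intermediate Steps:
L = 24 (L = 30 - 6 = 24)
(L - 97) + 195 = (24 - 97) + 195 = -73 + 195 = 122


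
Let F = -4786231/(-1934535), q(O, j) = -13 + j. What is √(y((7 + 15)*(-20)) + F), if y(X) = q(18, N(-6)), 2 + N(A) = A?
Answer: 2*I*√17332951900785/1934535 ≈ 4.3042*I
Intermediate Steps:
N(A) = -2 + A
y(X) = -21 (y(X) = -13 + (-2 - 6) = -13 - 8 = -21)
F = 4786231/1934535 (F = -4786231*(-1/1934535) = 4786231/1934535 ≈ 2.4741)
√(y((7 + 15)*(-20)) + F) = √(-21 + 4786231/1934535) = √(-35839004/1934535) = 2*I*√17332951900785/1934535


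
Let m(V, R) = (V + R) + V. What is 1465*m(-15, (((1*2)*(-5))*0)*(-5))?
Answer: -43950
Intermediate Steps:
m(V, R) = R + 2*V (m(V, R) = (R + V) + V = R + 2*V)
1465*m(-15, (((1*2)*(-5))*0)*(-5)) = 1465*((((1*2)*(-5))*0)*(-5) + 2*(-15)) = 1465*(((2*(-5))*0)*(-5) - 30) = 1465*(-10*0*(-5) - 30) = 1465*(0*(-5) - 30) = 1465*(0 - 30) = 1465*(-30) = -43950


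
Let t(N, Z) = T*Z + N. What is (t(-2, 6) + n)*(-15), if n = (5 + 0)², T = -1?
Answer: -255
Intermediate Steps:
t(N, Z) = N - Z (t(N, Z) = -Z + N = N - Z)
n = 25 (n = 5² = 25)
(t(-2, 6) + n)*(-15) = ((-2 - 1*6) + 25)*(-15) = ((-2 - 6) + 25)*(-15) = (-8 + 25)*(-15) = 17*(-15) = -255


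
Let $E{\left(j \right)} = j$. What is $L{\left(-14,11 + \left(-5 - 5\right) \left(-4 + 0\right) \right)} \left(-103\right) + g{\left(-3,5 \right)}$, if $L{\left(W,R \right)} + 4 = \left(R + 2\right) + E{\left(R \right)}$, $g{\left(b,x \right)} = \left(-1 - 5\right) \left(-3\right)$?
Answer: $-10282$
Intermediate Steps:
$g{\left(b,x \right)} = 18$ ($g{\left(b,x \right)} = \left(-6\right) \left(-3\right) = 18$)
$L{\left(W,R \right)} = -2 + 2 R$ ($L{\left(W,R \right)} = -4 + \left(\left(R + 2\right) + R\right) = -4 + \left(\left(2 + R\right) + R\right) = -4 + \left(2 + 2 R\right) = -2 + 2 R$)
$L{\left(-14,11 + \left(-5 - 5\right) \left(-4 + 0\right) \right)} \left(-103\right) + g{\left(-3,5 \right)} = \left(-2 + 2 \left(11 + \left(-5 - 5\right) \left(-4 + 0\right)\right)\right) \left(-103\right) + 18 = \left(-2 + 2 \left(11 - -40\right)\right) \left(-103\right) + 18 = \left(-2 + 2 \left(11 + 40\right)\right) \left(-103\right) + 18 = \left(-2 + 2 \cdot 51\right) \left(-103\right) + 18 = \left(-2 + 102\right) \left(-103\right) + 18 = 100 \left(-103\right) + 18 = -10300 + 18 = -10282$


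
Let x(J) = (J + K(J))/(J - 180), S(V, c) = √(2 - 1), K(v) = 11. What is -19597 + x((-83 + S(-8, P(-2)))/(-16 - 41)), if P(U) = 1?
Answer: -199458975/10178 ≈ -19597.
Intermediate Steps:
S(V, c) = 1 (S(V, c) = √1 = 1)
x(J) = (11 + J)/(-180 + J) (x(J) = (J + 11)/(J - 180) = (11 + J)/(-180 + J))
-19597 + x((-83 + S(-8, P(-2)))/(-16 - 41)) = -19597 + (11 + (-83 + 1)/(-16 - 41))/(-180 + (-83 + 1)/(-16 - 41)) = -19597 + (11 - 82/(-57))/(-180 - 82/(-57)) = -19597 + (11 - 82*(-1/57))/(-180 - 82*(-1/57)) = -19597 + (11 + 82/57)/(-180 + 82/57) = -19597 + (709/57)/(-10178/57) = -19597 - 57/10178*709/57 = -19597 - 709/10178 = -199458975/10178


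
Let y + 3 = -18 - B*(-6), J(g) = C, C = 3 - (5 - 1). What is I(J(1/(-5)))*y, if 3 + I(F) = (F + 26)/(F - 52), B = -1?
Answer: 4968/53 ≈ 93.736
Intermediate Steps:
C = -1 (C = 3 - 1*4 = 3 - 4 = -1)
J(g) = -1
I(F) = -3 + (26 + F)/(-52 + F) (I(F) = -3 + (F + 26)/(F - 52) = -3 + (26 + F)/(-52 + F))
y = -27 (y = -3 + (-18 - (-1)*(-6)) = -3 + (-18 - 1*6) = -3 + (-18 - 6) = -3 - 24 = -27)
I(J(1/(-5)))*y = (2*(91 - 1*(-1))/(-52 - 1))*(-27) = (2*(91 + 1)/(-53))*(-27) = (2*(-1/53)*92)*(-27) = -184/53*(-27) = 4968/53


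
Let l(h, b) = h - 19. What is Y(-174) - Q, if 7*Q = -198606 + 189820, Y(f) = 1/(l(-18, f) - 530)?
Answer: 711665/567 ≈ 1255.1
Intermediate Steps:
l(h, b) = -19 + h
Y(f) = -1/567 (Y(f) = 1/((-19 - 18) - 530) = 1/(-37 - 530) = 1/(-567) = -1/567)
Q = -8786/7 (Q = (-198606 + 189820)/7 = (⅐)*(-8786) = -8786/7 ≈ -1255.1)
Y(-174) - Q = -1/567 - 1*(-8786/7) = -1/567 + 8786/7 = 711665/567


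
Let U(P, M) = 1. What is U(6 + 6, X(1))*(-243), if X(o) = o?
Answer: -243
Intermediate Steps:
U(6 + 6, X(1))*(-243) = 1*(-243) = -243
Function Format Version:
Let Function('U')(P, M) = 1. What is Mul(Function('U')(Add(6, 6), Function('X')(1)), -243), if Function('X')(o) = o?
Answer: -243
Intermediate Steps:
Mul(Function('U')(Add(6, 6), Function('X')(1)), -243) = Mul(1, -243) = -243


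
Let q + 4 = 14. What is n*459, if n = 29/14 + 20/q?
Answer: 26163/14 ≈ 1868.8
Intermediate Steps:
q = 10 (q = -4 + 14 = 10)
n = 57/14 (n = 29/14 + 20/10 = 29*(1/14) + 20*(⅒) = 29/14 + 2 = 57/14 ≈ 4.0714)
n*459 = (57/14)*459 = 26163/14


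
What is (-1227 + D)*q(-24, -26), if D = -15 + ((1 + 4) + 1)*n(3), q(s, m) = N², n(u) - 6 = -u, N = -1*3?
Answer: -11016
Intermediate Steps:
N = -3
n(u) = 6 - u
q(s, m) = 9 (q(s, m) = (-3)² = 9)
D = 3 (D = -15 + ((1 + 4) + 1)*(6 - 1*3) = -15 + (5 + 1)*(6 - 3) = -15 + 6*3 = -15 + 18 = 3)
(-1227 + D)*q(-24, -26) = (-1227 + 3)*9 = -1224*9 = -11016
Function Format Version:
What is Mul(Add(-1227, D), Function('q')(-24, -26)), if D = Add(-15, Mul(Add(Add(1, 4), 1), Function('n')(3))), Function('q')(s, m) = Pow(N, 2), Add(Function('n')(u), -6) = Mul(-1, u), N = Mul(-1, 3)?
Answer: -11016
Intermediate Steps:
N = -3
Function('n')(u) = Add(6, Mul(-1, u))
Function('q')(s, m) = 9 (Function('q')(s, m) = Pow(-3, 2) = 9)
D = 3 (D = Add(-15, Mul(Add(Add(1, 4), 1), Add(6, Mul(-1, 3)))) = Add(-15, Mul(Add(5, 1), Add(6, -3))) = Add(-15, Mul(6, 3)) = Add(-15, 18) = 3)
Mul(Add(-1227, D), Function('q')(-24, -26)) = Mul(Add(-1227, 3), 9) = Mul(-1224, 9) = -11016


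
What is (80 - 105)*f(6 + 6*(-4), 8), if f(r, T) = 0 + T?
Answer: -200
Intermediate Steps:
f(r, T) = T
(80 - 105)*f(6 + 6*(-4), 8) = (80 - 105)*8 = -25*8 = -200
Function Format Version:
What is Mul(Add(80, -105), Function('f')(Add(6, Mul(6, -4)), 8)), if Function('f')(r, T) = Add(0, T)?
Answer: -200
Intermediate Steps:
Function('f')(r, T) = T
Mul(Add(80, -105), Function('f')(Add(6, Mul(6, -4)), 8)) = Mul(Add(80, -105), 8) = Mul(-25, 8) = -200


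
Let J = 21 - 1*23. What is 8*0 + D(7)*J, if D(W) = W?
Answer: -14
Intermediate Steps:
J = -2 (J = 21 - 23 = -2)
8*0 + D(7)*J = 8*0 + 7*(-2) = 0 - 14 = -14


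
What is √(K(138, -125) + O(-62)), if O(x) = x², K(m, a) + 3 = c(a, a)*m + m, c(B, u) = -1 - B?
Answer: √21091 ≈ 145.23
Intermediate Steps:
K(m, a) = -3 + m + m*(-1 - a) (K(m, a) = -3 + ((-1 - a)*m + m) = -3 + (m*(-1 - a) + m) = -3 + (m + m*(-1 - a)) = -3 + m + m*(-1 - a))
√(K(138, -125) + O(-62)) = √((-3 - 1*(-125)*138) + (-62)²) = √((-3 + 17250) + 3844) = √(17247 + 3844) = √21091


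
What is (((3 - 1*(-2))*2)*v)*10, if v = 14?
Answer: 1400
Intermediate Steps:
(((3 - 1*(-2))*2)*v)*10 = (((3 - 1*(-2))*2)*14)*10 = (((3 + 2)*2)*14)*10 = ((5*2)*14)*10 = (10*14)*10 = 140*10 = 1400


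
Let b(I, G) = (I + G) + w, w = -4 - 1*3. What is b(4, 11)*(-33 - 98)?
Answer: -1048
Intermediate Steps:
w = -7 (w = -4 - 3 = -7)
b(I, G) = -7 + G + I (b(I, G) = (I + G) - 7 = (G + I) - 7 = -7 + G + I)
b(4, 11)*(-33 - 98) = (-7 + 11 + 4)*(-33 - 98) = 8*(-131) = -1048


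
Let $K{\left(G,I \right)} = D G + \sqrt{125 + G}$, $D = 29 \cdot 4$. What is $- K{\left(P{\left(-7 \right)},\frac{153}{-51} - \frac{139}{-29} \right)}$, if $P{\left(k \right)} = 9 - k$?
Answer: $-1856 - \sqrt{141} \approx -1867.9$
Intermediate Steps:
$D = 116$
$K{\left(G,I \right)} = \sqrt{125 + G} + 116 G$ ($K{\left(G,I \right)} = 116 G + \sqrt{125 + G} = \sqrt{125 + G} + 116 G$)
$- K{\left(P{\left(-7 \right)},\frac{153}{-51} - \frac{139}{-29} \right)} = - (\sqrt{125 + \left(9 - -7\right)} + 116 \left(9 - -7\right)) = - (\sqrt{125 + \left(9 + 7\right)} + 116 \left(9 + 7\right)) = - (\sqrt{125 + 16} + 116 \cdot 16) = - (\sqrt{141} + 1856) = - (1856 + \sqrt{141}) = -1856 - \sqrt{141}$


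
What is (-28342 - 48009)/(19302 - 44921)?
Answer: 6941/2329 ≈ 2.9802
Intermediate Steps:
(-28342 - 48009)/(19302 - 44921) = -76351/(-25619) = -76351*(-1/25619) = 6941/2329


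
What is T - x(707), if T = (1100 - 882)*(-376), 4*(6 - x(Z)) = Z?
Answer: -327189/4 ≈ -81797.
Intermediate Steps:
x(Z) = 6 - Z/4
T = -81968 (T = 218*(-376) = -81968)
T - x(707) = -81968 - (6 - ¼*707) = -81968 - (6 - 707/4) = -81968 - 1*(-683/4) = -81968 + 683/4 = -327189/4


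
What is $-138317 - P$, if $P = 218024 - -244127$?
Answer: $-600468$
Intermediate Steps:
$P = 462151$ ($P = 218024 + 244127 = 462151$)
$-138317 - P = -138317 - 462151 = -600468$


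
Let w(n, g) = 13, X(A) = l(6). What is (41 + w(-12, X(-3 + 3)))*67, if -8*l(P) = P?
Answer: 3618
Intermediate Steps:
l(P) = -P/8
X(A) = -¾ (X(A) = -⅛*6 = -¾)
(41 + w(-12, X(-3 + 3)))*67 = (41 + 13)*67 = 54*67 = 3618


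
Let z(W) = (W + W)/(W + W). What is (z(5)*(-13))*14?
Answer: -182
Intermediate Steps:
z(W) = 1 (z(W) = (2*W)/((2*W)) = (2*W)*(1/(2*W)) = 1)
(z(5)*(-13))*14 = (1*(-13))*14 = -13*14 = -182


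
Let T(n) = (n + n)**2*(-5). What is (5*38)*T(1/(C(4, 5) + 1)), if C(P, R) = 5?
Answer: -950/9 ≈ -105.56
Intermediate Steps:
T(n) = -20*n**2 (T(n) = (2*n)**2*(-5) = (4*n**2)*(-5) = -20*n**2)
(5*38)*T(1/(C(4, 5) + 1)) = (5*38)*(-20/(5 + 1)**2) = 190*(-20*(1/6)**2) = 190*(-20*1/36) = 190*(-5/9) = -950/9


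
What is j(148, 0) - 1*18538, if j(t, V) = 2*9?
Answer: -18520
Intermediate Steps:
j(t, V) = 18
j(148, 0) - 1*18538 = 18 - 1*18538 = 18 - 18538 = -18520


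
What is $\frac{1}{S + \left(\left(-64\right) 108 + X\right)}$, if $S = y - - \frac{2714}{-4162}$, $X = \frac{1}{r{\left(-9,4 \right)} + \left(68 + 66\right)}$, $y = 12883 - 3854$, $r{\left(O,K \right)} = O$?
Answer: $\frac{260125}{550517081} \approx 0.00047251$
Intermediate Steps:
$y = 9029$
$X = \frac{1}{125}$ ($X = \frac{1}{-9 + \left(68 + 66\right)} = \frac{1}{-9 + 134} = \frac{1}{125} \approx 0.008$)
$S = \frac{18787992}{2081}$ ($S = 9029 - - \frac{2714}{-4162} = 9029 - \left(-2714\right) \left(- \frac{1}{4162}\right) = 9029 - \frac{1357}{2081} = \frac{18787992}{2081} \approx 9028.3$)
$\frac{1}{S + \left(\left(-64\right) 108 + X\right)} = \frac{1}{\frac{18787992}{2081} + \left(\left(-64\right) 108 + \frac{1}{125}\right)} = \frac{1}{\frac{18787992}{2081} + \left(-6912 + \frac{1}{125}\right)} = \frac{1}{\frac{18787992}{2081} - \frac{863999}{125}} = \frac{1}{\frac{550517081}{260125}} = \frac{260125}{550517081}$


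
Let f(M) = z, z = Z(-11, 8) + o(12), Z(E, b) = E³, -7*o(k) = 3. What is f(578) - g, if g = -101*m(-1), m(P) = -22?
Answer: -24874/7 ≈ -3553.4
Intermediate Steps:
o(k) = -3/7 (o(k) = -⅐*3 = -3/7)
g = 2222 (g = -101*(-22) = 2222)
z = -9320/7 (z = (-11)³ - 3/7 = -1331 - 3/7 = -9320/7 ≈ -1331.4)
f(M) = -9320/7
f(578) - g = -9320/7 - 1*2222 = -9320/7 - 2222 = -24874/7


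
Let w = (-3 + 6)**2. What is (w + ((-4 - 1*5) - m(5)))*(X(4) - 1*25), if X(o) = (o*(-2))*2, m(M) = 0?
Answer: 0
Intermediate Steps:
X(o) = -4*o (X(o) = -2*o*2 = -4*o)
w = 9 (w = 3**2 = 9)
(w + ((-4 - 1*5) - m(5)))*(X(4) - 1*25) = (9 + ((-4 - 1*5) - 1*0))*(-4*4 - 1*25) = (9 + ((-4 - 5) + 0))*(-16 - 25) = (9 + (-9 + 0))*(-41) = (9 - 9)*(-41) = 0*(-41) = 0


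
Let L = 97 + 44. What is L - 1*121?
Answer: 20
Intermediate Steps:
L = 141
L - 1*121 = 141 - 1*121 = 141 - 121 = 20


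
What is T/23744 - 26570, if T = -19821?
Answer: -630897901/23744 ≈ -26571.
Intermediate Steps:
T/23744 - 26570 = -19821/23744 - 26570 = -630897901/23744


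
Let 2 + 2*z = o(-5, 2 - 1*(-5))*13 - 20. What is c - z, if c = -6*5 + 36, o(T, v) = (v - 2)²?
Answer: -291/2 ≈ -145.50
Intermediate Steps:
o(T, v) = (-2 + v)²
z = 303/2 (z = -1 + ((-2 + (2 - 1*(-5)))²*13 - 20)/2 = -1 + ((-2 + (2 + 5))²*13 - 20)/2 = -1 + ((-2 + 7)²*13 - 20)/2 = -1 + (5²*13 - 20)/2 = -1 + (25*13 - 20)/2 = -1 + (325 - 20)/2 = -1 + (½)*305 = -1 + 305/2 = 303/2 ≈ 151.50)
c = 6 (c = -30 + 36 = 6)
c - z = 6 - 1*303/2 = 6 - 303/2 = -291/2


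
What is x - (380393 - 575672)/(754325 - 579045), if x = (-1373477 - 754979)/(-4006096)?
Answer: 10315912397/6269540240 ≈ 1.6454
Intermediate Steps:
x = 266057/500762 (x = -2128456*(-1/4006096) = 266057/500762 ≈ 0.53130)
x - (380393 - 575672)/(754325 - 579045) = 266057/500762 - (380393 - 575672)/(754325 - 579045) = 266057/500762 - (-195279)/175280 = 266057/500762 - 1*(-27897/25040) = 266057/500762 + 27897/25040 = 10315912397/6269540240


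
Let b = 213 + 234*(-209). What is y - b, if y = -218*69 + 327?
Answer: 33978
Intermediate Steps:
b = -48693 (b = 213 - 48906 = -48693)
y = -14715 (y = -15042 + 327 = -14715)
y - b = -14715 - 1*(-48693) = -14715 + 48693 = 33978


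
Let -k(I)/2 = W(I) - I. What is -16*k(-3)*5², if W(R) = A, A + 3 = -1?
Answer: -800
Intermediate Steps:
A = -4 (A = -3 - 1 = -4)
W(R) = -4
k(I) = 8 + 2*I (k(I) = -2*(-4 - I) = 8 + 2*I)
-16*k(-3)*5² = -16*(8 + 2*(-3))*5² = -16*(8 - 6)*25 = -16*2*25 = -32*25 = -800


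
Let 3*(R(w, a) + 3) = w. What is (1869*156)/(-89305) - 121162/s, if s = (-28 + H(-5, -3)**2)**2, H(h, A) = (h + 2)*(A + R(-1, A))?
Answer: -43151612806/9902942145 ≈ -4.3575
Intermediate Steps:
R(w, a) = -3 + w/3
H(h, A) = (2 + h)*(-10/3 + A) (H(h, A) = (h + 2)*(A + (-3 + (1/3)*(-1))) = (2 + h)*(A + (-3 - 1/3)) = (2 + h)*(A - 10/3) = (2 + h)*(-10/3 + A))
s = 110889 (s = (-28 + (-20/3 + 2*(-3) - 10/3*(-5) - 3*(-5))**2)**2 = (-28 + (-20/3 - 6 + 50/3 + 15)**2)**2 = (-28 + 19**2)**2 = (-28 + 361)**2 = 333**2 = 110889)
(1869*156)/(-89305) - 121162/s = (1869*156)/(-89305) - 121162/110889 = 291564*(-1/89305) - 121162*1/110889 = -291564/89305 - 121162/110889 = -43151612806/9902942145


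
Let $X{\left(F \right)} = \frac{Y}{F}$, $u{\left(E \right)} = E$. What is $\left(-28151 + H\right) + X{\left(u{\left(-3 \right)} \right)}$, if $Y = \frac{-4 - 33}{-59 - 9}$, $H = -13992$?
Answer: $- \frac{8597209}{204} \approx -42143.0$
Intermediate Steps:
$Y = \frac{37}{68}$ ($Y = - \frac{37}{-68} = \left(-37\right) \left(- \frac{1}{68}\right) = \frac{37}{68} \approx 0.54412$)
$X{\left(F \right)} = \frac{37}{68 F}$
$\left(-28151 + H\right) + X{\left(u{\left(-3 \right)} \right)} = \left(-28151 - 13992\right) + \frac{37}{68 \left(-3\right)} = -42143 + \frac{37}{68} \left(- \frac{1}{3}\right) = -42143 - \frac{37}{204} = - \frac{8597209}{204}$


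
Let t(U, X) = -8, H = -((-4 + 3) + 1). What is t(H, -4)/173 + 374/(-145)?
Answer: -65862/25085 ≈ -2.6256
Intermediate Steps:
H = 0 (H = -(-1 + 1) = -1*0 = 0)
t(H, -4)/173 + 374/(-145) = -8/173 + 374/(-145) = -8*1/173 + 374*(-1/145) = -8/173 - 374/145 = -65862/25085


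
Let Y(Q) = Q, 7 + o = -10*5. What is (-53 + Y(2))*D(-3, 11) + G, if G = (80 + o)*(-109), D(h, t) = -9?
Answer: -2048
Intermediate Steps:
o = -57 (o = -7 - 10*5 = -7 - 50 = -57)
G = -2507 (G = (80 - 57)*(-109) = 23*(-109) = -2507)
(-53 + Y(2))*D(-3, 11) + G = (-53 + 2)*(-9) - 2507 = -51*(-9) - 2507 = 459 - 2507 = -2048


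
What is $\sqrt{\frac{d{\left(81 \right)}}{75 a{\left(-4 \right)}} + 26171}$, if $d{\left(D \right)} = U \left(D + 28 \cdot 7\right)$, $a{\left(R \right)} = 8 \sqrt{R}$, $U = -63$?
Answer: $\frac{\sqrt{10468400 + 5817 i}}{20} \approx 161.77 + 0.044947 i$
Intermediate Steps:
$d{\left(D \right)} = -12348 - 63 D$ ($d{\left(D \right)} = - 63 \left(D + 28 \cdot 7\right) = - 63 \left(D + 196\right) = - 63 \left(196 + D\right) = -12348 - 63 D$)
$\sqrt{\frac{d{\left(81 \right)}}{75 a{\left(-4 \right)}} + 26171} = \sqrt{\frac{-12348 - 5103}{75 \cdot 8 \sqrt{-4}} + 26171} = \sqrt{\frac{-12348 - 5103}{75 \cdot 8 \cdot 2 i} + 26171} = \sqrt{- \frac{17451}{75 \cdot 16 i} + 26171} = \sqrt{- \frac{17451}{1200 i} + 26171} = \sqrt{- 17451 \left(- \frac{i}{1200}\right) + 26171} = \sqrt{\frac{5817 i}{400} + 26171} = \sqrt{26171 + \frac{5817 i}{400}}$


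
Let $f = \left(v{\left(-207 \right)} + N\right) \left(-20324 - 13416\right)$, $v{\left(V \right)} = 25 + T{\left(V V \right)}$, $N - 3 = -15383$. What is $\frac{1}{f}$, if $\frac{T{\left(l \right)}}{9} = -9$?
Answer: $\frac{1}{520810640} \approx 1.9201 \cdot 10^{-9}$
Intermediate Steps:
$T{\left(l \right)} = -81$ ($T{\left(l \right)} = 9 \left(-9\right) = -81$)
$N = -15380$ ($N = 3 - 15383 = -15380$)
$v{\left(V \right)} = -56$ ($v{\left(V \right)} = 25 - 81 = -56$)
$f = 520810640$ ($f = \left(-56 - 15380\right) \left(-20324 - 13416\right) = \left(-15436\right) \left(-33740\right) = 520810640$)
$\frac{1}{f} = \frac{1}{520810640}$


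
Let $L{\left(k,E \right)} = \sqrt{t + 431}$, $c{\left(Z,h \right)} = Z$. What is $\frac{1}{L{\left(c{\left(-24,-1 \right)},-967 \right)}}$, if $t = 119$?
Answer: $\frac{\sqrt{22}}{110} \approx 0.04264$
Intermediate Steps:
$L{\left(k,E \right)} = 5 \sqrt{22}$ ($L{\left(k,E \right)} = \sqrt{119 + 431} = \sqrt{550} = 5 \sqrt{22}$)
$\frac{1}{L{\left(c{\left(-24,-1 \right)},-967 \right)}} = \frac{1}{5 \sqrt{22}} = \frac{\sqrt{22}}{110}$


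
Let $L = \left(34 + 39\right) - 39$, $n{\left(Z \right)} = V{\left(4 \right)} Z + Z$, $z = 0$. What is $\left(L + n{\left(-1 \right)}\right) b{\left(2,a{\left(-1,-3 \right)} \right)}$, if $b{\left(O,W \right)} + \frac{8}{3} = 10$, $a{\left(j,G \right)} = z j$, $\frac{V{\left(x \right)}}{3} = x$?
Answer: $154$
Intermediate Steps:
$V{\left(x \right)} = 3 x$
$a{\left(j,G \right)} = 0$ ($a{\left(j,G \right)} = 0 j = 0$)
$n{\left(Z \right)} = 13 Z$ ($n{\left(Z \right)} = 3 \cdot 4 Z + Z = 12 Z + Z = 13 Z$)
$b{\left(O,W \right)} = \frac{22}{3}$ ($b{\left(O,W \right)} = - \frac{8}{3} + 10 = \frac{22}{3}$)
$L = 34$ ($L = 73 - 39 = 34$)
$\left(L + n{\left(-1 \right)}\right) b{\left(2,a{\left(-1,-3 \right)} \right)} = \left(34 + 13 \left(-1\right)\right) \frac{22}{3} = \left(34 - 13\right) \frac{22}{3} = 21 \cdot \frac{22}{3} = 154$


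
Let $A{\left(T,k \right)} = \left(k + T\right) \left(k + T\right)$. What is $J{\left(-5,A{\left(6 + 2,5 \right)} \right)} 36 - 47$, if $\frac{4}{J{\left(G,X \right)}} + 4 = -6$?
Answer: $- \frac{307}{5} \approx -61.4$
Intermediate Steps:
$A{\left(T,k \right)} = \left(T + k\right)^{2}$ ($A{\left(T,k \right)} = \left(T + k\right) \left(T + k\right) = \left(T + k\right)^{2}$)
$J{\left(G,X \right)} = - \frac{2}{5}$ ($J{\left(G,X \right)} = \frac{4}{-4 - 6} = \frac{4}{-10} = 4 \left(- \frac{1}{10}\right) = - \frac{2}{5}$)
$J{\left(-5,A{\left(6 + 2,5 \right)} \right)} 36 - 47 = \left(- \frac{2}{5}\right) 36 - 47 = - \frac{72}{5} - 47 = - \frac{307}{5}$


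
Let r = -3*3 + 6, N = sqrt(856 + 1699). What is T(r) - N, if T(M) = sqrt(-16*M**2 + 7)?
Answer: -sqrt(2555) + I*sqrt(137) ≈ -50.547 + 11.705*I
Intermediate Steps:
N = sqrt(2555) ≈ 50.547
r = -3 (r = -9 + 6 = -3)
T(M) = sqrt(7 - 16*M**2)
T(r) - N = sqrt(7 - 16*(-3)**2) - sqrt(2555) = sqrt(7 - 16*9) - sqrt(2555) = sqrt(7 - 144) - sqrt(2555) = sqrt(-137) - sqrt(2555) = I*sqrt(137) - sqrt(2555) = -sqrt(2555) + I*sqrt(137)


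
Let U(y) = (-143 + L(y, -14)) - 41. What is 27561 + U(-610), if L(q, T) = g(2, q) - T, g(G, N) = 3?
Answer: 27394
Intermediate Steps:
L(q, T) = 3 - T
U(y) = -167 (U(y) = (-143 + (3 - 1*(-14))) - 41 = (-143 + (3 + 14)) - 41 = (-143 + 17) - 41 = -126 - 41 = -167)
27561 + U(-610) = 27561 - 167 = 27394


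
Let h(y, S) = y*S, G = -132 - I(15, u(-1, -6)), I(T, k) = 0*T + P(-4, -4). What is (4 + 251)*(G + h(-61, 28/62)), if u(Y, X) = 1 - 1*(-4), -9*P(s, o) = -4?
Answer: -3794230/93 ≈ -40798.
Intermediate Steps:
P(s, o) = 4/9 (P(s, o) = -1/9*(-4) = 4/9)
u(Y, X) = 5 (u(Y, X) = 1 + 4 = 5)
I(T, k) = 4/9 (I(T, k) = 0*T + 4/9 = 0 + 4/9 = 4/9)
G = -1192/9 (G = -132 - 1*4/9 = -132 - 4/9 = -1192/9 ≈ -132.44)
h(y, S) = S*y
(4 + 251)*(G + h(-61, 28/62)) = (4 + 251)*(-1192/9 + (28/62)*(-61)) = 255*(-1192/9 + (28*(1/62))*(-61)) = 255*(-1192/9 + (14/31)*(-61)) = 255*(-1192/9 - 854/31) = 255*(-44638/279) = -3794230/93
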